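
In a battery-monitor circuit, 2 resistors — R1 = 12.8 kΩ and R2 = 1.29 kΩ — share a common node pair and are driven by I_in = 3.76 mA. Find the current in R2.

For two parallel branches, I_k = I_in · (other R)/(sum of R).
So I = 3.76 × 12.8/14.09 = 3.416 mA.

I ≈ 3.42 mA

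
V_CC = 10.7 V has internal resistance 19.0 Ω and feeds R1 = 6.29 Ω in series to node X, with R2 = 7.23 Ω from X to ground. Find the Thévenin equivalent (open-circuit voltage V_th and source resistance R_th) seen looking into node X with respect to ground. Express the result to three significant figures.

V_th ≈ 2.38 V, R_th ≈ 5.62 Ω

R1' = 19.0 + 6.29 = 25.29 Ω (source resistance + R1).
With X open, the divider is unloaded: V_th = 10.7 × 7.23/32.52 = 2.379 V.
Looking into X with the source shorted: R_th = R1'·R2/(R1'+R2) = 25.29 × 7.23/32.52 = 5.623 Ω.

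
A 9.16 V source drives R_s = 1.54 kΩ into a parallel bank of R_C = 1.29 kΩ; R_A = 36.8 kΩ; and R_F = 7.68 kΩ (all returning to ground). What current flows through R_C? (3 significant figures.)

I ≈ 2.91 mA

Parallel bank: R_p = 1/(1/1.29 + 1/36.8 + 1/7.68) = 1.072 kΩ.
Node voltage V_A = V_s · R_p/(R_s + R_p) = 9.16 × 0.4105 = 3.760 V.
I(R_C) = V_A / R_C = 3.760/1.29 = 2.915 mA.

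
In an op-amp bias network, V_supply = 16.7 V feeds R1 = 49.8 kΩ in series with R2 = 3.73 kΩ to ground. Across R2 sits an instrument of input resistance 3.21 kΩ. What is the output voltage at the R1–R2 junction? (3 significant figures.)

V_out ≈ 0.559 V

The load sits in parallel with R2, giving an effective lower resistance R2' = R2·R_L/(R2+R_L) = 1.725 kΩ.
Now apply the divider: V_out = 16.7 × 0.03348 = 0.5592 V.
(Unloaded it would be 1.16 V; the load pulls it down.)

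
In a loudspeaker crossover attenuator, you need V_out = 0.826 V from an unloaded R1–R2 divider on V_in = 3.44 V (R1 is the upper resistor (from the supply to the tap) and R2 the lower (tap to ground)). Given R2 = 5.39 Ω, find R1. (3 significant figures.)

The divider ratio is R2/(R1+R2) = 0.826/3.44 = 0.2401.
Rearranging, R1 = R2·(1−k)/k = 5.39 × 3.165 = 17.06 Ω.

R1 ≈ 17.1 Ω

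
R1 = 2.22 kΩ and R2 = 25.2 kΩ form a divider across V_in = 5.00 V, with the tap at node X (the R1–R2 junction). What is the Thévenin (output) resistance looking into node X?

With V_in suppressed (replaced by a short), R_th = R1 ‖ R2 = (2.220 × 25.2)/(2.220 + 25.2) = 2.040 kΩ.

R_th ≈ 2.04 kΩ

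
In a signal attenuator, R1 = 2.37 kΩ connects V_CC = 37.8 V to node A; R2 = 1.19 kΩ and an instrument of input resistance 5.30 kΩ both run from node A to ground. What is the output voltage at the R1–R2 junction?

The load sits in parallel with R2, giving an effective lower resistance R2' = R2·R_L/(R2+R_L) = 0.9718 kΩ.
Now apply the divider: V_out = 37.8 × 0.2908 = 10.99 V.

V_out ≈ 11.0 V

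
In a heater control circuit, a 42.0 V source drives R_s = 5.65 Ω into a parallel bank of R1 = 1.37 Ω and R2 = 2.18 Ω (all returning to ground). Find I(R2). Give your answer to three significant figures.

Parallel bank: R_p = 1/(1/1.37 + 1/2.18) = 0.8413 Ω.
Node voltage V_A = V_in · R_p/(R_s + R_p) = 42.0 × 0.1296 = 5.443 V.
Branch current I = V_A/R2 = 5.443/2.18 = 2.497 A.

I ≈ 2.50 A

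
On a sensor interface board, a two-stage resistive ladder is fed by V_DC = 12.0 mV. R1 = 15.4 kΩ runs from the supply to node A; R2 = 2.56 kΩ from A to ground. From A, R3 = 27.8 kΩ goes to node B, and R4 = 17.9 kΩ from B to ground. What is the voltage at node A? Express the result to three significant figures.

Looking into the second stage from A: R3 + R4 = 45.70 kΩ appears in parallel with R2.
Effective lower resistance at A: R2 ‖ 45.70 = 2.424 kΩ.
V_A = 12.0 × 2.424/(15.4 + 2.424) = 1.632 mV.

V_A ≈ 1.63 mV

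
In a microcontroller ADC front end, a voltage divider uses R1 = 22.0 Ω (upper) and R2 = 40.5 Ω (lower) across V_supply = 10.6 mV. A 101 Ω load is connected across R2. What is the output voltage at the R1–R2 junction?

V_out ≈ 6.02 mV

R2 ‖ R_L = (40.5 × 101)/(40.5 + 101) = 28.91 Ω.
Now apply the divider: V_out = 10.6 × 0.5678 = 6.019 mV.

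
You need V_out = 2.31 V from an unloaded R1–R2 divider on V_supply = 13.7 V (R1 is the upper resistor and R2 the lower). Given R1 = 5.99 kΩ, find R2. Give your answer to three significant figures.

Required fraction k = V_out/V_supply = 0.1686.
R2 = R1 · 0.1686/(1 − 0.1686) = 1.215 kΩ.

R2 ≈ 1.21 kΩ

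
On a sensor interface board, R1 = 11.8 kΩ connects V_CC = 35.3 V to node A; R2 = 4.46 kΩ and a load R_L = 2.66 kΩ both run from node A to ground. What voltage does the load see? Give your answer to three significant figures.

First combine the lower leg with the load: R2 ‖ R_L = 1.666 kΩ.
Then V_out = V_CC · R2'/(R1 + R2') = 35.3 × 1.666/13.47 = 4.368 V.
(Unloaded it would be 9.68 V; the load pulls it down.)

V_out ≈ 4.37 V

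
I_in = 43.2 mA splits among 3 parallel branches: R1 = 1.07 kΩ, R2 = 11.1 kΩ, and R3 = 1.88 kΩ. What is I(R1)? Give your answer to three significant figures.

Conductances: ΣG = 1/1.07 + 1/11.1 + 1/1.88 = 1.557 (1/kΩ).
Current divider: I(R1) = I_in · G_k/ΣG = 43.2 × (0.9346/1.557) = 43.2 × 0.6004 = 25.94 mA.

I ≈ 25.9 mA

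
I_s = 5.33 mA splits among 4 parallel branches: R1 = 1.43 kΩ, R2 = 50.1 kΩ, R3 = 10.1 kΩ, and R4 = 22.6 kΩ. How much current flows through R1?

I ≈ 4.32 mA

Conductances: ΣG = 1/1.43 + 1/50.1 + 1/10.1 + 1/22.6 = 0.8625 (1/kΩ).
Current divider: I(R1) = I_s · G_k/ΣG = 5.33 × (0.6993/0.8625) = 5.33 × 0.8108 = 4.321 mA.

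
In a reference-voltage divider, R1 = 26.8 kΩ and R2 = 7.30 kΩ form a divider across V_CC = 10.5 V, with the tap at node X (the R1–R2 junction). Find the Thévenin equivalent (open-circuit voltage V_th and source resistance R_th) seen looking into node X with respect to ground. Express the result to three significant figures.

Open-circuit (no load on X): V_th = V_CC · R2/(R1 + R2) = 10.5 × 7.30/(26.80 + 7.30) = 2.248 V.
Looking into X with the source shorted: R_th = R1·R2/(R1+R2) = 26.80 × 7.30/34.10 = 5.737 kΩ.

V_th ≈ 2.25 V, R_th ≈ 5.74 kΩ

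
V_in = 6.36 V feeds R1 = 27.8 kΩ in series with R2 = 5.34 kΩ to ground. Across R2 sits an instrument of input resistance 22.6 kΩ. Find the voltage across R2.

V_out ≈ 0.855 V

The load sits in parallel with R2, giving an effective lower resistance R2' = R2·R_L/(R2+R_L) = 4.319 kΩ.
Voltage divider with the loaded lower leg: V_out = 6.36 × 4.319/(27.8 + 4.319) = 6.36 × 0.1345 = 0.8553 V.
(Unloaded it would be 1.02 V; the load pulls it down.)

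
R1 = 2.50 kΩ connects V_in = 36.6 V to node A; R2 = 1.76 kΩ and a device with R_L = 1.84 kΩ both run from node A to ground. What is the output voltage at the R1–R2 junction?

V_out ≈ 9.68 V

The load sits in parallel with R2, giving an effective lower resistance R2' = R2·R_L/(R2+R_L) = 0.8996 kΩ.
Voltage divider with the loaded lower leg: V_out = 36.6 × 0.8996/(2.50 + 0.8996) = 36.6 × 0.2646 = 9.685 V.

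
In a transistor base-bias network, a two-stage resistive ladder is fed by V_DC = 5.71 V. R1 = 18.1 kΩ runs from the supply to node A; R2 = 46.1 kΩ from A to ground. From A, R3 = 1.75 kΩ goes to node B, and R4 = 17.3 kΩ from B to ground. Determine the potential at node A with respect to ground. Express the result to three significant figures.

Looking into the second stage from A: R3 + R4 = 19.05 kΩ appears in parallel with R2.
Effective lower resistance at A: R2 ‖ 19.05 = 13.48 kΩ.
V_A = 5.71 × 13.48/(18.1 + 13.48) = 2.437 V.

V_A ≈ 2.44 V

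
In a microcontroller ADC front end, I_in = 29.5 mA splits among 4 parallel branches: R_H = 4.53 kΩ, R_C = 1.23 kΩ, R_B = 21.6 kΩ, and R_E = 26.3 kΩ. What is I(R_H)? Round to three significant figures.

I ≈ 5.82 mA

Total conductance ΣG = 1/4.53 + 1/1.23 + 1/21.6 + 1/26.3 = 1.118 (units of 1/kΩ).
R_H takes the fraction G_k/ΣG = 0.2208/1.118 = 0.1974, so I = 29.5 × 0.1974 = 5.824 mA.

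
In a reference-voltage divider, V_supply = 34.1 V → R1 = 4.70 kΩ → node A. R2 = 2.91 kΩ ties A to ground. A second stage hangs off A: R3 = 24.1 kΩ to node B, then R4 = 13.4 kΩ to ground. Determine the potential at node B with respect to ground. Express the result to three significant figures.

V_B ≈ 4.45 V

The second stage (R3 + R4 = 37.50 kΩ) loads node A in parallel with R2.
Effective lower resistance at A: R2 ‖ 37.50 = 2.700 kΩ.
V_A = 34.1 × 2.700/(4.70 + 2.700) = 12.44 V.
V_B = V_A × 0.3573 = 4.446 V.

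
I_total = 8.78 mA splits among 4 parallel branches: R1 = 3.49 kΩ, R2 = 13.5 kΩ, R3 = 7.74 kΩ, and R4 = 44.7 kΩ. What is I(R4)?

Total conductance ΣG = 1/3.49 + 1/13.5 + 1/7.74 + 1/44.7 = 0.5122 (units of 1/kΩ).
R4 takes the fraction G_k/ΣG = 0.02237/0.5122 = 0.04368, so I = 8.78 × 0.04368 = 0.3835 mA.

I ≈ 0.384 mA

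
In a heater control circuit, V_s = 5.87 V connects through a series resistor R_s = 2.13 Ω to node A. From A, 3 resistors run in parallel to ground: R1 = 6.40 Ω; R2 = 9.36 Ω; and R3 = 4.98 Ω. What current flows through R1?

I ≈ 0.461 A

Combine the parallel branches: R_p = (1/6.40 + 1/9.36 + 1/4.98)⁻¹ = 2.156 Ω.
Node voltage V_A = V_s · R_p/(R_s + R_p) = 5.87 × 0.5030 = 2.953 V.
I(R1) = V_A / R1 = 2.953/6.40 = 0.4613 A.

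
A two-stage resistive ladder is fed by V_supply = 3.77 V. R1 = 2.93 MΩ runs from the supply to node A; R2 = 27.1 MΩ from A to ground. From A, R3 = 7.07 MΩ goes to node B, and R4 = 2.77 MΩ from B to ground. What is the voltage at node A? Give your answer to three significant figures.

V_A ≈ 2.68 V

Node A sees R2 in parallel with the series input of stage 2, R3 + R4 = 9.840 MΩ.
R2 ‖ (R3+R4) = 7.219 MΩ.
First divider: V_A = V_supply · 7.219/(2.93 + 7.219) = 2.682 V.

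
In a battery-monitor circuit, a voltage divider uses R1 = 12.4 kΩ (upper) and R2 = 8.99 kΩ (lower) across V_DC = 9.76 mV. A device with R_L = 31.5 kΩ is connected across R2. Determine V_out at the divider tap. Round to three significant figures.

First combine the lower leg with the load: R2 ‖ R_L = 6.994 kΩ.
Now apply the divider: V_out = 9.76 × 0.3606 = 3.520 mV.
(Unloaded it would be 4.10 mV; the load pulls it down.)

V_out ≈ 3.52 mV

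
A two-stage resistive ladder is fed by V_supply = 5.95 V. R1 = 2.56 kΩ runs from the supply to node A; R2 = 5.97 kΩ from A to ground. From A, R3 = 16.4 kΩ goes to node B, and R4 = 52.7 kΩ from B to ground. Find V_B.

V_B ≈ 3.10 V

Node A sees R2 in parallel with the series input of stage 2, R3 + R4 = 69.10 kΩ.
R2 ‖ (R3+R4) = 5.495 kΩ.
First divider: V_A = V_supply · 5.495/(2.56 + 5.495) = 4.059 V.
Then the unloaded second divider: V_B = V_A × R4/(R3+R4) = 4.059 × 0.7627 = 3.096 V.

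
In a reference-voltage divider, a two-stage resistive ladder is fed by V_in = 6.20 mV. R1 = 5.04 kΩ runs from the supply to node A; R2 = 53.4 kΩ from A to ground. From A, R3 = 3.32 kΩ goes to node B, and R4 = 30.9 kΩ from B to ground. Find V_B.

Looking into the second stage from A: R3 + R4 = 34.22 kΩ appears in parallel with R2.
Effective lower resistance at A: R2 ‖ 34.22 = 20.86 kΩ.
So V_A = 6.20 × 0.8054 = 4.993 mV.
V_B = V_A × 0.9030 = 4.509 mV.

V_B ≈ 4.51 mV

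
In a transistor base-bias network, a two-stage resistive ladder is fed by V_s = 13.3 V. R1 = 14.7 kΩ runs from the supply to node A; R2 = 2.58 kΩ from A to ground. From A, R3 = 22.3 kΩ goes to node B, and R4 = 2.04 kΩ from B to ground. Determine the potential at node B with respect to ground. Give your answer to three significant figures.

V_B ≈ 0.153 V

Looking into the second stage from A: R3 + R4 = 24.34 kΩ appears in parallel with R2.
R2 ‖ (R3+R4) = 2.333 kΩ.
First divider: V_A = V_s · 2.333/(14.7 + 2.333) = 1.822 V.
Then the unloaded second divider: V_B = V_A × R4/(R3+R4) = 1.822 × 0.08381 = 0.1527 V.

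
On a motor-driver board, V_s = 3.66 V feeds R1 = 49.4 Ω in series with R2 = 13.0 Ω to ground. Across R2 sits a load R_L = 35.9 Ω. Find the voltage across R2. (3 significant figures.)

The load sits in parallel with R2, giving an effective lower resistance R2' = R2·R_L/(R2+R_L) = 9.544 Ω.
Voltage divider with the loaded lower leg: V_out = 3.66 × 9.544/(49.4 + 9.544) = 3.66 × 0.1619 = 0.5926 V.
(Unloaded it would be 0.762 V; the load pulls it down.)

V_out ≈ 0.593 V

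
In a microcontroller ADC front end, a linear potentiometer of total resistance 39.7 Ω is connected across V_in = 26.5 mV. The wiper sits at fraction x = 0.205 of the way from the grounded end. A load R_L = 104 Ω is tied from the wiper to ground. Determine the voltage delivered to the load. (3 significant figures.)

Split the track: R_lower = x·R_p = 8.139 Ω, R_upper = (1−x)·R_p = 31.56 Ω.
R_L loads the lower segment: effective lower R = 7.548 Ω.
Then V_out = V_in · 7.548/(31.56 + 7.548) = 5.114 mV.

V_out ≈ 5.11 mV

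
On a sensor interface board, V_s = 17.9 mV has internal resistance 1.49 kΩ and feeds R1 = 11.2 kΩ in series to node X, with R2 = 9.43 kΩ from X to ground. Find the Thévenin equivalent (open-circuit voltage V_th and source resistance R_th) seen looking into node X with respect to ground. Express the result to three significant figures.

V_th ≈ 7.63 mV, R_th ≈ 5.41 kΩ

R1' = 1.49 + 11.2 = 12.69 kΩ (source resistance + R1).
With X open, the divider is unloaded: V_th = 17.9 × 9.43/22.12 = 7.631 mV.
With V_s suppressed (replaced by a short), R_th = R1' ‖ R2 = (12.69 × 9.43)/(12.69 + 9.43) = 5.410 kΩ.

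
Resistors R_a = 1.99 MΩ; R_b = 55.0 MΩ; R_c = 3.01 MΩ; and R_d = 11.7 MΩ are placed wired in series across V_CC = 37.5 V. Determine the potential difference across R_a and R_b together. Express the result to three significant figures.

Total series resistance ΣR = 1.99 + 55.0 + 3.01 + 11.7 = 71.70 MΩ.
R_{R_a..R_b} = 1.99 + 55.0 = 56.99 MΩ.
Voltage divider: V = V_CC · (56.99 / 71.70) = 37.5 × 0.7948 = 29.81 V.

V ≈ 29.8 V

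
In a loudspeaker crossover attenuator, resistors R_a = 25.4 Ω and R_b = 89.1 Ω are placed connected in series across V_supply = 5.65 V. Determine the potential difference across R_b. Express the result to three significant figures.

V ≈ 4.40 V

ΣR = 25.4 + 89.1 = 114.5 Ω.
By the voltage-divider rule, V = 5.65 × 89.10/114.5 = 4.397 V.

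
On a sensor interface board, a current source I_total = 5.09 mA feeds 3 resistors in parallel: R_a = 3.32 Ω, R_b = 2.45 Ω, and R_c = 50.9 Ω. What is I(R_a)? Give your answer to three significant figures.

ΣG = 1/3.32 + 1/2.45 + 1/50.9 = 0.7290.
By the current-divider rule, I = I_total · G_k/ΣG = 5.09 × 0.4132 = 2.103 mA.

I ≈ 2.10 mA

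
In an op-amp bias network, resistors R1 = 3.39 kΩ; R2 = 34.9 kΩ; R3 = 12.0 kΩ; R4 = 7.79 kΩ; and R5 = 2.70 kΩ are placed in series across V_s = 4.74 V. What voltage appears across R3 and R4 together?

ΣR = 3.39 + 34.9 + 12.0 + 7.79 + 2.70 = 60.78 kΩ.
R_{R3..R4} = 12.0 + 7.79 = 19.79 kΩ.
By the voltage-divider rule, V = 4.74 × 19.79/60.78 = 1.543 V.

V ≈ 1.54 V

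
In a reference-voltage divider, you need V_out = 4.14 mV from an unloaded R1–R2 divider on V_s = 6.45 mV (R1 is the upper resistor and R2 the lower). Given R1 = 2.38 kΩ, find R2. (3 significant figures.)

The divider ratio is R2/(R1+R2) = 4.14/6.45 = 0.6419.
Rearranging, R2 = R1·k/(1−k) = 2.38 × 1.792 = 4.265 kΩ.

R2 ≈ 4.27 kΩ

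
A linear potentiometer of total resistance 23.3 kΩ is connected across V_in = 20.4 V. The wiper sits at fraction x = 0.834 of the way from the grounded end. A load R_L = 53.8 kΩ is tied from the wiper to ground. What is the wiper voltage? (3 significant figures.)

The pot divides into 3.868 kΩ above the wiper and 19.43 kΩ below.
(x·R_p) ‖ R_L = 14.28 kΩ.
Loaded-divider output: V_out = 20.4 × 0.7868 = 16.05 V.

V_out ≈ 16.1 V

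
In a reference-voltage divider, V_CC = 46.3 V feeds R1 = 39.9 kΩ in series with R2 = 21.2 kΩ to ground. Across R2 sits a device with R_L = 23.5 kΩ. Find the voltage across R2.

V_out ≈ 10.1 V

First combine the lower leg with the load: R2 ‖ R_L = 11.15 kΩ.
Voltage divider with the loaded lower leg: V_out = 46.3 × 11.15/(39.9 + 11.15) = 46.3 × 0.2183 = 10.11 V.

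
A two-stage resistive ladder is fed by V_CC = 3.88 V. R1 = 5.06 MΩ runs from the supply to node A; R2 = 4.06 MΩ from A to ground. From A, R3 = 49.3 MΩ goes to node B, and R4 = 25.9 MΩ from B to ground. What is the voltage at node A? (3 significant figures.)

V_A ≈ 1.68 V

Looking into the second stage from A: R3 + R4 = 75.20 MΩ appears in parallel with R2.
Effective lower resistance at A: R2 ‖ 75.20 = 3.852 MΩ.
So V_A = 3.88 × 0.4322 = 1.677 V.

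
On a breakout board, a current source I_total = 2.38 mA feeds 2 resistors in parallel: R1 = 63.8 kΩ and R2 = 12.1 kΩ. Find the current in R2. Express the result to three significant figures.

For two parallel branches, I_k = I_total · (other R)/(sum of R).
So I = 2.38 × 63.8/75.90 = 2.001 mA.

I ≈ 2.00 mA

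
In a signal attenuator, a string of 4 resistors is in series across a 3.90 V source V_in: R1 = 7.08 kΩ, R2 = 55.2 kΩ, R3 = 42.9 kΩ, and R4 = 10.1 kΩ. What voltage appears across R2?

Series total: ΣR = 7.08 + 55.2 + 42.9 + 10.1 = 115.3 kΩ.
V = V_in · R/ΣR = 3.90 × 0.4788 = 1.867 V.

V ≈ 1.87 V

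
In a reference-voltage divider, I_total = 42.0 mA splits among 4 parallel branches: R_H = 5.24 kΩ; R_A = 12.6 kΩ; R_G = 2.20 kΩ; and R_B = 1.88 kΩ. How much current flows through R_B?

ΣG = 1/5.24 + 1/12.6 + 1/2.20 + 1/1.88 = 1.257.
By the current-divider rule, I = I_total · G_k/ΣG = 42.0 × 0.4233 = 17.78 mA.

I ≈ 17.8 mA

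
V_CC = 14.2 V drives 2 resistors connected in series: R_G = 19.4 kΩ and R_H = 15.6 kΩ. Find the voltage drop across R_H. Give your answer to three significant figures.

ΣR = 19.4 + 15.6 = 35.00 kΩ.
By the voltage-divider rule, V = 14.2 × 15.60/35.00 = 6.329 V.

V ≈ 6.33 V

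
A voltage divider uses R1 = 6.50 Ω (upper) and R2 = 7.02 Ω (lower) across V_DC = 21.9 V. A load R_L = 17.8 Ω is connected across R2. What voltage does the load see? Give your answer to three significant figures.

The load sits in parallel with R2, giving an effective lower resistance R2' = R2·R_L/(R2+R_L) = 5.034 Ω.
Now apply the divider: V_out = 21.9 × 0.4365 = 9.559 V.

V_out ≈ 9.56 V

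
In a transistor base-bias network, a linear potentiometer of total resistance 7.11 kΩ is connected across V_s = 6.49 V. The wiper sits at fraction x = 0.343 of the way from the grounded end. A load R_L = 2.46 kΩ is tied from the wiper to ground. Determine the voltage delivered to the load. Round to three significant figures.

Split the track: R_lower = x·R_p = 2.439 kΩ, R_upper = (1−x)·R_p = 4.671 kΩ.
Lower segment in parallel with the load: 2.439 ‖ 2.46 = 1.225 kΩ.
V_out = 6.49 × 1.225/(4.671 + 1.225) = 1.348 V.

V_out ≈ 1.35 V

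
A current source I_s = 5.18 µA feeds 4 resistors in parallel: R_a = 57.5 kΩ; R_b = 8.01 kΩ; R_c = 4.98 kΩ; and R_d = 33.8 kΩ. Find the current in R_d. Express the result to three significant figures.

Total conductance ΣG = 1/57.5 + 1/8.01 + 1/4.98 + 1/33.8 = 0.3726 (units of 1/kΩ).
R_d takes the fraction G_k/ΣG = 0.02959/0.3726 = 0.07940, so I = 5.18 × 0.07940 = 0.4113 µA.

I ≈ 0.411 µA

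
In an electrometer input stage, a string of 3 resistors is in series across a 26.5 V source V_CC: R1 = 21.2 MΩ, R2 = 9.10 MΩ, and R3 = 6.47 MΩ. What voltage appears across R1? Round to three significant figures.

Series total: ΣR = 21.2 + 9.10 + 6.47 = 36.77 MΩ.
Voltage divider: V = V_CC · (21.20 / 36.77) = 26.5 × 0.5766 = 15.28 V.

V ≈ 15.3 V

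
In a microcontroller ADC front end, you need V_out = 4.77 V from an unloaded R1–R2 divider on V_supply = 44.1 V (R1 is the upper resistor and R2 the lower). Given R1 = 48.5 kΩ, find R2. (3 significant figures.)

The divider ratio is R2/(R1+R2) = 4.77/44.1 = 0.1082.
Rearranging, R2 = R1·k/(1−k) = 48.5 × 0.1213 = 5.882 kΩ.

R2 ≈ 5.88 kΩ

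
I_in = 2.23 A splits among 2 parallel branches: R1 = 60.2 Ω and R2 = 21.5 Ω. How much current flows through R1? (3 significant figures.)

I ≈ 0.587 A

Two-branch current divider: I_k = I_in · R_other/(R_1 + R_2).
I(R1) = 2.23 × 21.5/(60.2 + 21.5) = 2.23 × 0.2632 = 0.5868 A.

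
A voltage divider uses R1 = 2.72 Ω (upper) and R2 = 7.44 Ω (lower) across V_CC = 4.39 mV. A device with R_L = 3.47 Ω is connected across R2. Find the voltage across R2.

R2 ‖ R_L = (7.44 × 3.47)/(7.44 + 3.47) = 2.366 Ω.
Now apply the divider: V_out = 4.39 × 0.4652 = 2.042 mV.
(Unloaded it would be 3.21 mV; the load pulls it down.)

V_out ≈ 2.04 mV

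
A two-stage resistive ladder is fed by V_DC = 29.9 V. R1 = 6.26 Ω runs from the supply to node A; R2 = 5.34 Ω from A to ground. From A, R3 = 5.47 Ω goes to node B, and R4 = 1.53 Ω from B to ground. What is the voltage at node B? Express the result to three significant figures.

V_B ≈ 2.13 V

The second stage (R3 + R4 = 7.000 Ω) loads node A in parallel with R2.
Effective lower resistance at A: R2 ‖ 7.000 = 3.029 Ω.
So V_A = 29.9 × 0.3261 = 9.750 V.
Stage 2 is unloaded, so V_B = V_A · R4/(R3+R4) = 9.750 × 1.53/7.000 = 2.131 V.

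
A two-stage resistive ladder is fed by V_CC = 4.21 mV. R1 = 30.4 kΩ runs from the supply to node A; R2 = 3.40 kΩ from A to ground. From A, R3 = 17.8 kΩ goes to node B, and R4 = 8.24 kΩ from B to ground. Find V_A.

V_A ≈ 0.379 mV

The second stage (R3 + R4 = 26.04 kΩ) loads node A in parallel with R2.
R2 ‖ (R3+R4) = 3.007 kΩ.
First divider: V_A = V_CC · 3.007/(30.4 + 3.007) = 0.3790 mV.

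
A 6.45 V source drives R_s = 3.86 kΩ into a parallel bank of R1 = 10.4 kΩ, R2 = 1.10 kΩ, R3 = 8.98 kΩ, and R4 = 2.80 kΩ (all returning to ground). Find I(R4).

I ≈ 0.344 mA

Parallel bank: R_p = 1/(1/10.4 + 1/1.10 + 1/8.98 + 1/2.80) = 0.6785 kΩ.
Node voltage V_A = V_s · R_p/(R_s + R_p) = 6.45 × 0.1495 = 0.9643 V.
I(R4) = V_A / R4 = 0.9643/2.80 = 0.3444 mA.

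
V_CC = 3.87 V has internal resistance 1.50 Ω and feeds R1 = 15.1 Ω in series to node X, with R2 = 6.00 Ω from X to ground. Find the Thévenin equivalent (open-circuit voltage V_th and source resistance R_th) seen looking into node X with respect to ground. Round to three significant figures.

V_th ≈ 1.03 V, R_th ≈ 4.41 Ω

R1' = 1.50 + 15.1 = 16.60 Ω (source resistance + R1).
With X open, the divider is unloaded: V_th = 3.87 × 6.00/22.60 = 1.027 V.
Looking into X with the source shorted: R_th = R1'·R2/(R1'+R2) = 16.60 × 6.00/22.60 = 4.407 Ω.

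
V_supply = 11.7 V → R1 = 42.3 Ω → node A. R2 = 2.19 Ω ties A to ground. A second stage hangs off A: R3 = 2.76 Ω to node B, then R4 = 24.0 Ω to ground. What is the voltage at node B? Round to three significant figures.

Node A sees R2 in parallel with the series input of stage 2, R3 + R4 = 26.76 Ω.
Effective lower resistance at A: R2 ‖ 26.76 = 2.024 Ω.
So V_A = 11.7 × 0.04567 = 0.5343 V.
Stage 2 is unloaded, so V_B = V_A · R4/(R3+R4) = 0.5343 × 24.0/26.76 = 0.4792 V.

V_B ≈ 0.479 V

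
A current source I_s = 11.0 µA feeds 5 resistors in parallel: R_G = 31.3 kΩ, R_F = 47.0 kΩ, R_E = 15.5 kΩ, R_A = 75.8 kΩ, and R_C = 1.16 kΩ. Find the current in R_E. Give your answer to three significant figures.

I ≈ 0.715 µA

ΣG = 1/31.3 + 1/47.0 + 1/15.5 + 1/75.8 + 1/1.16 = 0.9930.
By the current-divider rule, I = I_s · G_k/ΣG = 11.0 × 0.06497 = 0.7147 µA.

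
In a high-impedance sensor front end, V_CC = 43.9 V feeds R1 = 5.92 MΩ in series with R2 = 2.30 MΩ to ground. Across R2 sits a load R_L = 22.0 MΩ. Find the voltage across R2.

V_out ≈ 11.4 V

R2 ‖ R_L = (2.30 × 22.0)/(2.30 + 22.0) = 2.082 MΩ.
Then V_out = V_CC · R2'/(R1 + R2') = 43.9 × 2.082/8.002 = 11.42 V.
(Unloaded it would be 12.3 V; the load pulls it down.)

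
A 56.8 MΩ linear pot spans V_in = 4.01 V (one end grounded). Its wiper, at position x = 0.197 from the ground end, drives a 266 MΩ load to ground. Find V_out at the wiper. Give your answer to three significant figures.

The pot divides into 45.61 MΩ above the wiper and 11.19 MΩ below.
Lower segment in parallel with the load: 11.19 ‖ 266 = 10.74 MΩ.
Then V_out = V_in · 10.74/(45.61 + 10.74) = 0.7642 V.
(Unloaded: V_out = x·V_in = 0.790 V.)

V_out ≈ 0.764 V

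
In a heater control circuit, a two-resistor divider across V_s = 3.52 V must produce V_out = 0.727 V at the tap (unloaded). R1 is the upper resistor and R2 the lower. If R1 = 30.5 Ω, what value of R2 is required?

R2 ≈ 7.94 Ω

V_out/V_s = R2/(R1+R2) = 0.2065.
Rearranging, R2 = R1·k/(1−k) = 30.5 × 0.2603 = 7.939 Ω.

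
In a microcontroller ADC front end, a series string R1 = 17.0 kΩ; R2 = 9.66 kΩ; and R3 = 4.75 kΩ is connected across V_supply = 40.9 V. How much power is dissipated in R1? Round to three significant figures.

The common current is I = 40.9/31.41 = 1.302 mA.
P(R1) = I²·R1 = (1.302)² × 17.0 = 28.82 mW.

P ≈ 28.8 mW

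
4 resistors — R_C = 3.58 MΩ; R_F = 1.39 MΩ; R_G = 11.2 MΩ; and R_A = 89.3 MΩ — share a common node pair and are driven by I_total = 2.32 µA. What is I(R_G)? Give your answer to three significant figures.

I ≈ 0.188 µA

Conductances: ΣG = 1/3.58 + 1/1.39 + 1/11.2 + 1/89.3 = 1.099 (1/MΩ).
By the current-divider rule, I = I_total · G_k/ΣG = 2.32 × 0.08123 = 0.1884 µA.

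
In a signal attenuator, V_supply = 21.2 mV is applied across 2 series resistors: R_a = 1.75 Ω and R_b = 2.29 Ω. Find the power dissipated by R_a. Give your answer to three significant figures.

ΣR = 4.040 Ω → I = 21.2/4.040 = 5.248 mA.
P(R_a) = I²·R_a = (5.248)² × 1.75 = 48.19 µW.

P ≈ 48.2 µW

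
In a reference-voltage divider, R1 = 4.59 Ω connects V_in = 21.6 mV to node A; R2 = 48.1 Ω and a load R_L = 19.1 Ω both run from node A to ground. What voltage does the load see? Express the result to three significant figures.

V_out ≈ 16.2 mV

First combine the lower leg with the load: R2 ‖ R_L = 13.67 Ω.
Now apply the divider: V_out = 21.6 × 0.7486 = 16.17 mV.
(Unloaded it would be 19.7 mV; the load pulls it down.)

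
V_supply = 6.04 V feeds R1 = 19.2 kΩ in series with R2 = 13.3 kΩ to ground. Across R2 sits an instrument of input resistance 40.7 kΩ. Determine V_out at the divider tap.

V_out ≈ 2.07 V

The load sits in parallel with R2, giving an effective lower resistance R2' = R2·R_L/(R2+R_L) = 10.02 kΩ.
Voltage divider with the loaded lower leg: V_out = 6.04 × 10.02/(19.2 + 10.02) = 6.04 × 0.3430 = 2.072 V.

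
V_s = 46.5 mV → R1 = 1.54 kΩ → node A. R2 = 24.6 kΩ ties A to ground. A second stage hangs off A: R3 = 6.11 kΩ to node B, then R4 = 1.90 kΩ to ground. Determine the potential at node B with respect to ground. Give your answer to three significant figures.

V_B ≈ 8.79 mV

Looking into the second stage from A: R3 + R4 = 8.010 kΩ appears in parallel with R2.
R2 ‖ (R3+R4) = 6.043 kΩ.
First divider: V_A = V_s · 6.043/(1.54 + 6.043) = 37.06 mV.
Then the unloaded second divider: V_B = V_A × R4/(R3+R4) = 37.06 × 0.2372 = 8.790 mV.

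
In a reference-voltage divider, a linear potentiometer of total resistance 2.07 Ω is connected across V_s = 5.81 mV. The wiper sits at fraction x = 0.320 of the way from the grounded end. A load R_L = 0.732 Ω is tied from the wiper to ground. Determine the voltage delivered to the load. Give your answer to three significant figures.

V_out ≈ 1.15 mV

Split the track: R_lower = x·R_p = 0.6624 Ω, R_upper = (1−x)·R_p = 1.408 Ω.
(x·R_p) ‖ R_L = 0.3477 Ω.
Loaded-divider output: V_out = 5.81 × 0.1981 = 1.151 mV.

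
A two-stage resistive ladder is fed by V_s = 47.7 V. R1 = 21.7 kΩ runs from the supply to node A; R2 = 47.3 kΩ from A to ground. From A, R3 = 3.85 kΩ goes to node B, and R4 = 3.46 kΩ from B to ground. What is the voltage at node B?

Looking into the second stage from A: R3 + R4 = 7.310 kΩ appears in parallel with R2.
Effective lower resistance at A: R2 ‖ 7.310 = 6.331 kΩ.
V_A = 47.7 × 6.331/(21.7 + 6.331) = 10.77 V.
V_B = V_A × 0.4733 = 5.100 V.

V_B ≈ 5.10 V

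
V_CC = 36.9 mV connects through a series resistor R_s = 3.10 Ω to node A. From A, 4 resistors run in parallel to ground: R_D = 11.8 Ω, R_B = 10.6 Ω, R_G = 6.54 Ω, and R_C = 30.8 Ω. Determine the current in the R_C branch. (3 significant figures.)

Parallel bank: R_p = 1/(1/11.8 + 1/10.6 + 1/6.54 + 1/30.8) = 2.744 Ω.
V_A = 36.9 × 2.744/5.844 = 17.33 mV.
I(R_C) = V_A / R_C = 17.33/30.8 = 0.5625 mA.
(Equivalently: I_total = 6.314 mA, then current-divider fraction G_k/ΣG = 0.08908.)

I ≈ 0.563 mA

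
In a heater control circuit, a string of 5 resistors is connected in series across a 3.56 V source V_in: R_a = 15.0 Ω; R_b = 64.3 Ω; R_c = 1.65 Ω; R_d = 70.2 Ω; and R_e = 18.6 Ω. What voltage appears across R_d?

Total series resistance ΣR = 15.0 + 64.3 + 1.65 + 70.2 + 18.6 = 169.8 Ω.
By the voltage-divider rule, V = 3.56 × 70.20/169.8 = 1.472 V.

V ≈ 1.47 V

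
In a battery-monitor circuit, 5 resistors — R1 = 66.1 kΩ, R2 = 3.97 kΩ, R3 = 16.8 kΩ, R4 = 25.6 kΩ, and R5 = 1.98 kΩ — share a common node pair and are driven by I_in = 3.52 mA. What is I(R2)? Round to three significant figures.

ΣG = 1/66.1 + 1/3.97 + 1/16.8 + 1/25.6 + 1/1.98 = 0.8707.
Current divider: I(R2) = I_in · G_k/ΣG = 3.52 × (0.2519/0.8707) = 3.52 × 0.2893 = 1.018 mA.

I ≈ 1.02 mA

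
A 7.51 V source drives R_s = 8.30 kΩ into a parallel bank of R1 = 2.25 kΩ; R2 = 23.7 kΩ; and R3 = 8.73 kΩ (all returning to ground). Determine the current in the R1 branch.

Parallel bank: R_p = 1/(1/2.25 + 1/23.7 + 1/8.73) = 1.663 kΩ.
V_A = 7.51 × 1.663/9.963 = 1.254 V.
I(R1) = V_A / R1 = 1.254/2.25 = 0.5572 mA.

I ≈ 0.557 mA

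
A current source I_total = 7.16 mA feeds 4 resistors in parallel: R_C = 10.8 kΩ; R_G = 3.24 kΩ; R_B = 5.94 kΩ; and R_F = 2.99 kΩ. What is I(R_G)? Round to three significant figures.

I ≈ 2.44 mA

Total conductance ΣG = 1/10.8 + 1/3.24 + 1/5.94 + 1/2.99 = 0.9040 (units of 1/kΩ).
R_G takes the fraction G_k/ΣG = 0.3086/0.9040 = 0.3414, so I = 7.16 × 0.3414 = 2.444 mA.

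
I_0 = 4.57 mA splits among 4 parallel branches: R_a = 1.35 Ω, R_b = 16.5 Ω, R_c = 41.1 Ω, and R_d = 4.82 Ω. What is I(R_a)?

Conductances: ΣG = 1/1.35 + 1/16.5 + 1/41.1 + 1/4.82 = 1.033 (1/Ω).
By the current-divider rule, I = I_0 · G_k/ΣG = 4.57 × 0.7170 = 3.277 mA.

I ≈ 3.28 mA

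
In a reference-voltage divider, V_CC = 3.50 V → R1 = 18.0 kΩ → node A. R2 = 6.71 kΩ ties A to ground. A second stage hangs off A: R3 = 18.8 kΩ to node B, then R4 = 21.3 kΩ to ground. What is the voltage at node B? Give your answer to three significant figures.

V_B ≈ 0.450 V

The second stage (R3 + R4 = 40.10 kΩ) loads node A in parallel with R2.
Effective lower resistance at A: R2 ‖ 40.10 = 5.748 kΩ.
First divider: V_A = V_CC · 5.748/(18.0 + 5.748) = 0.8472 V.
Then the unloaded second divider: V_B = V_A × R4/(R3+R4) = 0.8472 × 0.5312 = 0.4500 V.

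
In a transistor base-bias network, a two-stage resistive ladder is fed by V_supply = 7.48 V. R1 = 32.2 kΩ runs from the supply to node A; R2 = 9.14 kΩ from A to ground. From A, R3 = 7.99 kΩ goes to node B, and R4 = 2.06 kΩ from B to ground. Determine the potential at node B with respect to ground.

V_B ≈ 0.198 V

Looking into the second stage from A: R3 + R4 = 10.05 kΩ appears in parallel with R2.
Effective lower resistance at A: R2 ‖ 10.05 = 4.787 kΩ.
So V_A = 7.48 × 0.1294 = 0.9680 V.
Then the unloaded second divider: V_B = V_A × R4/(R3+R4) = 0.9680 × 0.2050 = 0.1984 V.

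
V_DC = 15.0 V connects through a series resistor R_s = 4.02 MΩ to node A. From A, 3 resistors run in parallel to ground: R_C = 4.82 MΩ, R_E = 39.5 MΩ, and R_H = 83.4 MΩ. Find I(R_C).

Parallel bank: R_p = 1/(1/4.82 + 1/39.5 + 1/83.4) = 4.085 MΩ.
V_A by voltage divider: V_A = 15.0 × 4.085/(4.02 + 4.085) = 7.560 V.
Branch current I = V_A/R_C = 7.560/4.82 = 1.569 µA.
(Equivalently: I_total = 1.851 µA, then current-divider fraction G_k/ΣG = 0.8476.)

I ≈ 1.57 µA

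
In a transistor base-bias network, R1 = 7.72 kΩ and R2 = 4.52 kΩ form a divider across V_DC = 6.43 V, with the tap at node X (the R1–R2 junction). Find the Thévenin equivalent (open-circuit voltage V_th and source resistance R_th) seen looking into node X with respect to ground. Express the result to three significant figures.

V_th ≈ 2.37 V, R_th ≈ 2.85 kΩ

V_th is the unloaded tap voltage: V_DC · R2/(R1+R2) = 6.43 × 0.3693 = 2.374 V.
With V_DC suppressed (replaced by a short), R_th = R1 ‖ R2 = (7.720 × 4.52)/(7.720 + 4.52) = 2.851 kΩ.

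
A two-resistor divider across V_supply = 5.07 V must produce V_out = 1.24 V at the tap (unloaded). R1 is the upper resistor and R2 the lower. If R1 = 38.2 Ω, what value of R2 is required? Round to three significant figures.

R2 ≈ 12.4 Ω

Required fraction k = V_out/V_supply = 0.2446.
Rearranging, R2 = R1·k/(1−k) = 38.2 × 0.3238 = 12.37 Ω.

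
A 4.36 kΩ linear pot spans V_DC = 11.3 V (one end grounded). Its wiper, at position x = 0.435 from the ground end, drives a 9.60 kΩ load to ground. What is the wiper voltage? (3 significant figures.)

V_out ≈ 4.42 V

The pot divides into 2.463 kΩ above the wiper and 1.897 kΩ below.
(x·R_p) ‖ R_L = 1.584 kΩ.
Then V_out = V_DC · 1.584/(2.463 + 1.584) = 4.422 V.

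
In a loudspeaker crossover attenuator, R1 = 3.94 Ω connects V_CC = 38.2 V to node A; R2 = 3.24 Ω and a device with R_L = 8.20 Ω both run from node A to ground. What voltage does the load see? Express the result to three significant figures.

V_out ≈ 14.2 V

R2 ‖ R_L = (3.24 × 8.20)/(3.24 + 8.20) = 2.322 Ω.
Then V_out = V_CC · R2'/(R1 + R2') = 38.2 × 2.322/6.262 = 14.17 V.
(Unloaded it would be 17.2 V; the load pulls it down.)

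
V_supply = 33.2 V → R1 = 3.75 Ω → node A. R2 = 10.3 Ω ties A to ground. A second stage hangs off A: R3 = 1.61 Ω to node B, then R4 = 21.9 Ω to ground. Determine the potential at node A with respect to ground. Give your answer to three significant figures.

V_A ≈ 21.8 V

Node A sees R2 in parallel with the series input of stage 2, R3 + R4 = 23.51 Ω.
Effective lower resistance at A: R2 ‖ 23.51 = 7.162 Ω.
V_A = 33.2 × 7.162/(3.75 + 7.162) = 21.79 V.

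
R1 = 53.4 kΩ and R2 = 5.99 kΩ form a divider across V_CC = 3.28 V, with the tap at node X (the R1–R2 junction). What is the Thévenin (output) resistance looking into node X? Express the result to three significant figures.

Looking into X with the source shorted: R_th = R1·R2/(R1+R2) = 53.40 × 5.99/59.39 = 5.386 kΩ.

R_th ≈ 5.39 kΩ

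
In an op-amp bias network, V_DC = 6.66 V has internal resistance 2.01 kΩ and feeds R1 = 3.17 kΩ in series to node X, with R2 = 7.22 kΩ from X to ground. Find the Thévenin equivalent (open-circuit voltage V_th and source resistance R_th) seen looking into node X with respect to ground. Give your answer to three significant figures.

V_th ≈ 3.88 V, R_th ≈ 3.02 kΩ

R1' = 2.01 + 3.17 = 5.180 kΩ (source resistance + R1).
With X open, the divider is unloaded: V_th = 6.66 × 7.22/12.40 = 3.878 V.
Looking into X with the source shorted: R_th = R1'·R2/(R1'+R2) = 5.180 × 7.22/12.40 = 3.016 kΩ.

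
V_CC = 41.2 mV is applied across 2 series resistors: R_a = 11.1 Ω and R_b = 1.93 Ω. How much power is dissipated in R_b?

ΣR = 13.03 Ω → I = 41.2/13.03 = 3.162 mA.
P = I²R = 9.998 × 1.93 = 19.30 µW.

P ≈ 19.3 µW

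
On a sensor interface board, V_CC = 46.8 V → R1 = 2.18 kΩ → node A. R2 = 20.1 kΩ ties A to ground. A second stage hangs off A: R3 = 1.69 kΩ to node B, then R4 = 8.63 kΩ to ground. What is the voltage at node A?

V_A ≈ 35.5 V

The second stage (R3 + R4 = 10.32 kΩ) loads node A in parallel with R2.
R2 ‖ (R3+R4) = 6.819 kΩ.
So V_A = 46.8 × 0.7577 = 35.46 V.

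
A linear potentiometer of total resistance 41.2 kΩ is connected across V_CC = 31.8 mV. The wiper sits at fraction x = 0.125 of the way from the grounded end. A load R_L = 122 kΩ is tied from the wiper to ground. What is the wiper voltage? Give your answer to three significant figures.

V_out ≈ 3.83 mV

Split the track: R_lower = x·R_p = 5.150 kΩ, R_upper = (1−x)·R_p = 36.05 kΩ.
R_L loads the lower segment: effective lower R = 4.941 kΩ.
Then V_out = V_CC · 4.941/(36.05 + 4.941) = 3.833 mV.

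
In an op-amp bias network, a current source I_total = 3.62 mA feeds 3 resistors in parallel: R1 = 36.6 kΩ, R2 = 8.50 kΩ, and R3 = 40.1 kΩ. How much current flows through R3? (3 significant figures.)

I ≈ 0.531 mA

ΣG = 1/36.6 + 1/8.50 + 1/40.1 = 0.1699.
Current divider: I(R3) = I_total · G_k/ΣG = 3.62 × (0.02494/0.1699) = 3.62 × 0.1468 = 0.5313 mA.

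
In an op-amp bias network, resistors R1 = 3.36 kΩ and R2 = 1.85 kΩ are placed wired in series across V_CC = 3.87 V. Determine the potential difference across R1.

Total series resistance ΣR = 3.36 + 1.85 = 5.210 kΩ.
By the voltage-divider rule, V = 3.87 × 3.360/5.210 = 2.496 V.

V ≈ 2.50 V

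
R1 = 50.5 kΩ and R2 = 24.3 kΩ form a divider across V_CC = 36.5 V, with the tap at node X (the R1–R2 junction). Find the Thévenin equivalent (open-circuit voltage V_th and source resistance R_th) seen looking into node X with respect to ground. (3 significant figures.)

V_th ≈ 11.9 V, R_th ≈ 16.4 kΩ

With X open, the divider is unloaded: V_th = 36.5 × 24.3/74.80 = 11.86 V.
Looking into X with the source shorted: R_th = R1·R2/(R1+R2) = 50.50 × 24.3/74.80 = 16.41 kΩ.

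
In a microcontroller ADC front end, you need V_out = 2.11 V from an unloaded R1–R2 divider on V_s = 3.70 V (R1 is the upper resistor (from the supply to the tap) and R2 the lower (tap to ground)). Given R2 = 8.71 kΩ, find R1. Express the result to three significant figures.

The divider ratio is R2/(R1+R2) = 2.11/3.70 = 0.5703.
So R1 = R2 · (V_s/V_out − 1) = 8.71 × (3.70/2.11 − 1) = 8.71 × 0.7536 = 6.563 kΩ.

R1 ≈ 6.56 kΩ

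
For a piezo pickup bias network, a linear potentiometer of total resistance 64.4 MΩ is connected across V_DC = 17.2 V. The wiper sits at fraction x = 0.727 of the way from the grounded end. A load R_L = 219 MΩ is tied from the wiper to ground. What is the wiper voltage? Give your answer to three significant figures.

Lower segment x·R_p = 46.82 MΩ; upper segment (1−x)·R_p = 17.58 MΩ.
Lower segment in parallel with the load: 46.82 ‖ 219 = 38.57 MΩ.
Then V_out = V_DC · 38.57/(17.58 + 38.57) = 11.81 V.

V_out ≈ 11.8 V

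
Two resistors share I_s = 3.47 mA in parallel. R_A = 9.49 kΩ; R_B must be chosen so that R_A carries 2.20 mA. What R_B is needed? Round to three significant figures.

R_B ≈ 16.4 kΩ

In a two-way split, I_A/I_s = R_B/(R_A + R_B).
2.20/3.47 = R_B/(R_A + R_B) → R_B = R_A · (0.6340)/(1 − 0.6340) = 9.49 × 1.732 = 16.44 kΩ.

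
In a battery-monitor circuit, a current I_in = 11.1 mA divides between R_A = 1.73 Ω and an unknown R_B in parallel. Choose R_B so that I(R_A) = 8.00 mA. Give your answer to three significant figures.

Two-branch current divider: I_A = I_in · R_B/(R_A + R_B).
With f = 0.7207, R_B = R_A · f/(1−f) = 1.73 × 2.581 = 4.465 Ω.

R_B ≈ 4.46 Ω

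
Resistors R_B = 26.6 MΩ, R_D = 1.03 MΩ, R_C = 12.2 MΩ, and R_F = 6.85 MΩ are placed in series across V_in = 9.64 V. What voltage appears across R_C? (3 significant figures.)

V ≈ 2.52 V

Series total: ΣR = 26.6 + 1.03 + 12.2 + 6.85 = 46.68 MΩ.
By the voltage-divider rule, V = 9.64 × 12.20/46.68 = 2.519 V.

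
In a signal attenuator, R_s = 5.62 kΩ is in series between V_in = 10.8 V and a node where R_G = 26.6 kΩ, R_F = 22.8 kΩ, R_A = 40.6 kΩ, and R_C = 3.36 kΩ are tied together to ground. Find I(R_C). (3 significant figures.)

I ≈ 0.983 mA

Equivalent of the parallel group: R_p = 2.477 kΩ.
V_A = 10.8 × 2.477/8.097 = 3.304 V.
I(R_C) = V_A / R_C = 3.304/3.36 = 0.9833 mA.
(Check via current divider: I_total = 1.334 mA; share G_k/ΣG = 0.7372 → same result.)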